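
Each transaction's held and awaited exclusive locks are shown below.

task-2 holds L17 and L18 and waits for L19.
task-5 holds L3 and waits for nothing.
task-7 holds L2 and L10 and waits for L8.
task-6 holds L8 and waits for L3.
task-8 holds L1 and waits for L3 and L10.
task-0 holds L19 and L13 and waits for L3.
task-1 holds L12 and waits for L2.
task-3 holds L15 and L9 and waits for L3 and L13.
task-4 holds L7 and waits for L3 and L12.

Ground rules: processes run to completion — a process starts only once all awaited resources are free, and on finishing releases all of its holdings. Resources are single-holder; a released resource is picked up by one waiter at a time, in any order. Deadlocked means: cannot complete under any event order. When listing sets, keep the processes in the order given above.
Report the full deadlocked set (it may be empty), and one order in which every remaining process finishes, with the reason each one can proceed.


The deadlocked set is empty.
Key observation: the wait relation is loop-free; peeling off processes with no waits unwinds the whole state.
The rest can finish in the order task-5, task-6, task-0, task-3, task-7, task-2, task-1, task-8, task-4.
Walking it through:
  task-5: no waits; runs immediately, freeing L3
  run task-6 (all its waits — L3 — are resolved); releases L8
  run task-0 (all its waits — L3 — are resolved); releases L19 and L13
  run task-3 (all its waits — L3 and L13 — are resolved); releases L15 and L9
  run task-7 (all its waits — L8 — are resolved); releases L2 and L10
  run task-2 (all its waits — L19 — are resolved); releases L17 and L18
  run task-1 (all its waits — L2 — are resolved); releases L12
  run task-8 (all its waits — L3 and L10 — are resolved); releases L1
  run task-4 (all its waits — L3 and L12 — are resolved); releases L7


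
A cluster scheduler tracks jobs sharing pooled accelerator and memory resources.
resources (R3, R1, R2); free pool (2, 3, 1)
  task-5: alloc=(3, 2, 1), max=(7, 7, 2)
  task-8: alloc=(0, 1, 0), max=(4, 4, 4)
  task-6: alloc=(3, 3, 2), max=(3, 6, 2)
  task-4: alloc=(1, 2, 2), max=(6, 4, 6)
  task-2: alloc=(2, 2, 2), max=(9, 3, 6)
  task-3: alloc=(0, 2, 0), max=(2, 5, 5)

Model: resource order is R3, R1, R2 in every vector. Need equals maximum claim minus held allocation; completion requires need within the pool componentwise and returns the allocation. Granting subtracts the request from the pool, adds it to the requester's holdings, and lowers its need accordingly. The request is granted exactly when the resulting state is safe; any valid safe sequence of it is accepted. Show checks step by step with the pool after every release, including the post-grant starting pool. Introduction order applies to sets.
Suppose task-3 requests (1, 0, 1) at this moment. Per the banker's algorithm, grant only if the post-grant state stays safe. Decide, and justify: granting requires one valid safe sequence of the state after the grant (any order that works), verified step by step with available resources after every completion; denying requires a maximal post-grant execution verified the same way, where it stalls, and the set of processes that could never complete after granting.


DENY — the pretend-granted state is unsafe.
Key observation: even finishing task-6, task-5 leaves just (7, 8, 3) free — too little R2 for any of the remaining processes.
After a pretend grant, a maximal execution: task-6, task-5 — then nothing else fits. Walking it through:
  pool = (1, 3, 0)
  task-6: need (0, 3, 0) fits (1, 3, 0); releases (3, 3, 2), pool now (4, 6, 2)
  task-5: need (4, 5, 1) fits (4, 6, 2); releases (3, 2, 1), pool now (7, 8, 3)
  task-8 cannot run: need (4, 3, 4) vs free (7, 8, 3) (insufficient R2)
  task-4 cannot run: need (5, 2, 4) vs free (7, 8, 3) (insufficient R2)
  task-2 cannot run: need (7, 1, 4) vs free (7, 8, 3) (insufficient R2)
  task-3 cannot run: need (1, 3, 4) vs free (7, 8, 3) (insufficient R2)
Had the request been granted, task-8, task-4, task-2 and task-3 could never finish.


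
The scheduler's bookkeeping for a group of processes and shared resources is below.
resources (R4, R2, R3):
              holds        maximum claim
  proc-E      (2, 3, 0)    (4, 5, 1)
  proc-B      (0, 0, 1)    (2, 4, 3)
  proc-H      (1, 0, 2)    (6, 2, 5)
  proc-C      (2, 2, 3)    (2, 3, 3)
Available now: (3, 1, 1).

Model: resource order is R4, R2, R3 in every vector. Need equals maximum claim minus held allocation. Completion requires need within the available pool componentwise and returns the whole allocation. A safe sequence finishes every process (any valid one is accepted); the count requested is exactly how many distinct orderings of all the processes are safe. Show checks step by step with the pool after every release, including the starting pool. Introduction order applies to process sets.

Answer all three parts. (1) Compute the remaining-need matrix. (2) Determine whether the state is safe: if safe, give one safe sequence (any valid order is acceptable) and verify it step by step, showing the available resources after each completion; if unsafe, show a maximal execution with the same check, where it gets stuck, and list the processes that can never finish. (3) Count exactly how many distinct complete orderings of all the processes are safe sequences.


(1) Need matrix, components ordered R4, R2, R3:
  proc-E: (2, 2, 1)
  proc-B: (2, 4, 2)
  proc-H: (5, 2, 3)
  proc-C: (0, 1, 0)
(2) SAFE, for example via the order proc-C, proc-H, proc-E, proc-B.
Key observation: the first exact fit in this order is proc-C — it needs (0, 1, 0) with (3, 1, 1) free, meeting a requested resource to the last unit.
Check, step by step:
  pool = (3, 1, 1)
  proc-C: need (0, 1, 0) fits (3, 1, 1); releases (2, 2, 3), pool now (5, 3, 4)
  proc-H: need (5, 2, 3) fits (5, 3, 4); releases (1, 0, 2), pool now (6, 3, 6)
  proc-E: need (2, 2, 1) fits (6, 3, 6); releases (2, 3, 0), pool now (8, 6, 6)
  proc-B: need (2, 4, 2) fits (8, 6, 6); releases (0, 0, 1), pool now (8, 6, 7)
(3) The exact count: 3 of the possible complete orderings are safe sequences.


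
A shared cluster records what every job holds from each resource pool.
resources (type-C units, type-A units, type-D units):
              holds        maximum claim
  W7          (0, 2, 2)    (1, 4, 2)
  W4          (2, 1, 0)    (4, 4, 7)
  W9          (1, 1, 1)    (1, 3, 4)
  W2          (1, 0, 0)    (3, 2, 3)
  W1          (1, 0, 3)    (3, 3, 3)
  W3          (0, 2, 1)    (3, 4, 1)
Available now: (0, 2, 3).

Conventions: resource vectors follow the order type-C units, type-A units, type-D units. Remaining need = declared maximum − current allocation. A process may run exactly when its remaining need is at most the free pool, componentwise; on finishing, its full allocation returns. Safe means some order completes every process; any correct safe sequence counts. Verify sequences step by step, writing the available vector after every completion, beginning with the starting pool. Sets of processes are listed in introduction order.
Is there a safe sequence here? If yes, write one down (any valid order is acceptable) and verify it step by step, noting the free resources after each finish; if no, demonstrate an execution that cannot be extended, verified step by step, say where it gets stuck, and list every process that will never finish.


The state is UNSAFE.
Key observation: no order helps: past W9, W7, the free pool tops out at (1, 5, 6), below what each blocked process needs in type-C units.
A maximal execution: W9, W7 — then nothing else fits. Verifying each step:
  pool = (0, 2, 3)
  W9: need (0, 2, 3) fits (0, 2, 3); releases (1, 1, 1), pool now (1, 3, 4)
  W7: need (1, 2, 0) fits (1, 3, 4); releases (0, 2, 2), pool now (1, 5, 6)
  blocked: W4 wants (2, 3, 7), pool (1, 5, 6) — not enough type-C units and type-D units
  blocked: W2 wants (2, 2, 3), pool (1, 5, 6) — not enough type-C units
  blocked: W1 wants (2, 3, 0), pool (1, 5, 6) — not enough type-C units
  blocked: W3 wants (3, 2, 0), pool (1, 5, 6) — not enough type-C units
Permanently blocked: W4, W2, W1 and W3.


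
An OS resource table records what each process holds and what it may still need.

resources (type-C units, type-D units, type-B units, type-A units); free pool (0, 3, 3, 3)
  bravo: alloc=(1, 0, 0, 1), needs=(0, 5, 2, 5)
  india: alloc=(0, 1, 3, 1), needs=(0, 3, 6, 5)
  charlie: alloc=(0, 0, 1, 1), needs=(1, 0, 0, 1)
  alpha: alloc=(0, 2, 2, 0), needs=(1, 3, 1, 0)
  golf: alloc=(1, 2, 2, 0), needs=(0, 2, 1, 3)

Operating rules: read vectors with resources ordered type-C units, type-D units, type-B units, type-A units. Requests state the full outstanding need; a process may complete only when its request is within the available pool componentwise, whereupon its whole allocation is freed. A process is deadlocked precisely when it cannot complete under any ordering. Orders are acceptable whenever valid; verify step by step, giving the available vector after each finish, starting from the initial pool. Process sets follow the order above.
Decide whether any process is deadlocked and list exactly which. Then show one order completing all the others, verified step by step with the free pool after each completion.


Deadlocked set: bravo and india.
Key observation: the pool after golf, alpha, charlie is (1, 7, 8, 4); every surviving request exceeds it in type-A units, so progress ends there.
The rest can finish in the order golf, alpha, charlie. Verifying each step:
  pool = (0, 3, 3, 3)
  golf: need (0, 2, 1, 3) fits (0, 3, 3, 3); releases (1, 2, 2, 0), pool now (1, 5, 5, 3)
  alpha: need (1, 3, 1, 0) fits (1, 5, 5, 3); releases (0, 2, 2, 0), pool now (1, 7, 7, 3)
  charlie: need (1, 0, 0, 1) fits (1, 7, 7, 3); releases (0, 0, 1, 1), pool now (1, 7, 8, 4)
The stuck group stays short no matter what:
  bravo cannot run: need (0, 5, 2, 5) vs free (1, 7, 8, 4) (insufficient type-A units)
  india cannot run: need (0, 3, 6, 5) vs free (1, 7, 8, 4) (insufficient type-A units)


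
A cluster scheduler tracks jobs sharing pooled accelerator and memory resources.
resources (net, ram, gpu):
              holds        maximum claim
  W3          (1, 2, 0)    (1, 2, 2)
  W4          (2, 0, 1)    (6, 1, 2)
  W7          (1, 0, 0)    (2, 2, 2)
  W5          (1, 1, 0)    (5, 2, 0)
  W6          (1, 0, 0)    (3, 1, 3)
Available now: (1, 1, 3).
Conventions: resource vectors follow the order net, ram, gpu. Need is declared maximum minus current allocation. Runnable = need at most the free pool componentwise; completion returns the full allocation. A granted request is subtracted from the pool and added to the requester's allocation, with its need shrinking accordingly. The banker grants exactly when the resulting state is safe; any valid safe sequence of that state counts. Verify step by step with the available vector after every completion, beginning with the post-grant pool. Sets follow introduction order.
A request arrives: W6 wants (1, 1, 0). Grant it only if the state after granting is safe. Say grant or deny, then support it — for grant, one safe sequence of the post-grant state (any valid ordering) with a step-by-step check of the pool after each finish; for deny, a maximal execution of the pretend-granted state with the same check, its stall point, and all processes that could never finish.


GRANT — the state after the grant stays safe, e.g. via W3, W7, W6, W4, W5.
Key observation: the grant leaves (0, 0, 3) free — enough for W3, whose release restarts the cascade.
Check on the post-grant state, step by step:
  pool = (0, 0, 3)
  run W3 (needs (0, 0, 2), free (0, 0, 3)); after release of (1, 2, 0) the pool is (1, 2, 3)
  run W7 (needs (1, 2, 2), free (1, 2, 3)); after release of (1, 0, 0) the pool is (2, 2, 3)
  run W6 (needs (1, 0, 3), free (2, 2, 3)); after release of (2, 1, 0) the pool is (4, 3, 3)
  run W4 (needs (4, 1, 1), free (4, 3, 3)); after release of (2, 0, 1) the pool is (6, 3, 4)
  run W5 (needs (4, 1, 0), free (6, 3, 4)); after release of (1, 1, 0) the pool is (7, 4, 4)


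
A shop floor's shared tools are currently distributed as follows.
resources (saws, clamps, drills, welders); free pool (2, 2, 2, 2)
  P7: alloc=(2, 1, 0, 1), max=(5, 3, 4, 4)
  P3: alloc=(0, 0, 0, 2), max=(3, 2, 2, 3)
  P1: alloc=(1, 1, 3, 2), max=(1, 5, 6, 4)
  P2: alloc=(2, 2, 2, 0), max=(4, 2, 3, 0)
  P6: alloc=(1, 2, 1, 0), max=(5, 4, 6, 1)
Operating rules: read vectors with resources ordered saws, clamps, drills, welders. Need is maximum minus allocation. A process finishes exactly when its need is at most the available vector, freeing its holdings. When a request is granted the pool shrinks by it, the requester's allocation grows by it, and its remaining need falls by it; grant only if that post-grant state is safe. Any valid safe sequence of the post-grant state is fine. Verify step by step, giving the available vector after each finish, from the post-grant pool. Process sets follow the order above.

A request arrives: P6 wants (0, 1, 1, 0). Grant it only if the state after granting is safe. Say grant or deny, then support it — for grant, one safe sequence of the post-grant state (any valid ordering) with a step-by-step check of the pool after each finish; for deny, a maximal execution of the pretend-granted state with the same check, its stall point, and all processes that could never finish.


DENY: after the grant no complete ordering would exist.
Key observation: after P2, P3 the pool peaks at (4, 3, 3, 4), and each blocked process is short somewhere: P7 on drills; P1 on clamps; P6 on drills.
Pretend the grant happened; the run P2, P3 goes as far as possible. Step-by-step check:
  pool = (2, 1, 1, 2)
  P2 needs (2, 0, 1, 0) <= (2, 1, 1, 2) -> finishes; pool += (2, 2, 2, 0) = (4, 3, 3, 2)
  P3 needs (3, 2, 2, 1) <= (4, 3, 3, 2) -> finishes; pool += (0, 0, 0, 2) = (4, 3, 3, 4)
  blocked: P7 wants (3, 2, 4, 3), pool (4, 3, 3, 4) — not enough drills
  blocked: P1 wants (0, 4, 3, 2), pool (4, 3, 3, 4) — not enough clamps
  blocked: P6 wants (4, 1, 4, 1), pool (4, 3, 3, 4) — not enough drills
Processes that could never finish after the grant: P7, P1 and P6.


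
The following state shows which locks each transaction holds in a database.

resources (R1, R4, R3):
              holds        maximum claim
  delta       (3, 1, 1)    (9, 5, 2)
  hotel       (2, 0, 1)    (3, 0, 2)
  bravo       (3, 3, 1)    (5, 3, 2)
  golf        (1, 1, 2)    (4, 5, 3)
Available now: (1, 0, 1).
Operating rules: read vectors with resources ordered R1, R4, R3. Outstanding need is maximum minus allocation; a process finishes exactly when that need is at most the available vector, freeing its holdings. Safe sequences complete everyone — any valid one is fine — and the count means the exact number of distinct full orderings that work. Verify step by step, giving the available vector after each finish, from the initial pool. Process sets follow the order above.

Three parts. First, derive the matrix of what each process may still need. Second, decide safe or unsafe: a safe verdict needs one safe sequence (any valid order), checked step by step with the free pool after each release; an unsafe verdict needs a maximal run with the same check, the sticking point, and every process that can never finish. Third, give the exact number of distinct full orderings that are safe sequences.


(1) Need matrix, components ordered R1, R4, R3:
  delta: (6, 4, 1)
  hotel: (1, 0, 1)
  bravo: (2, 0, 1)
  golf: (3, 4, 1)
(2) UNSAFE — no complete ordering exists.
Key observation: R4 is the bottleneck — with hotel, bravo done the pool holds (6, 3, 3), short of every remaining need.
A maximal execution: hotel, bravo — then nothing else fits. Verifying each step:
  pool = (1, 0, 1)
  hotel needs (1, 0, 1) <= (1, 0, 1) -> finishes; pool += (2, 0, 1) = (3, 0, 2)
  bravo needs (2, 0, 1) <= (3, 0, 2) -> finishes; pool += (3, 3, 1) = (6, 3, 3)
  blocked: delta wants (6, 4, 1), pool (6, 3, 3) — not enough R4
  blocked: golf wants (3, 4, 1), pool (6, 3, 3) — not enough R4
Never able to finish: delta and golf.
(3) Exactly 0 of the possible complete orderings are safe sequences.


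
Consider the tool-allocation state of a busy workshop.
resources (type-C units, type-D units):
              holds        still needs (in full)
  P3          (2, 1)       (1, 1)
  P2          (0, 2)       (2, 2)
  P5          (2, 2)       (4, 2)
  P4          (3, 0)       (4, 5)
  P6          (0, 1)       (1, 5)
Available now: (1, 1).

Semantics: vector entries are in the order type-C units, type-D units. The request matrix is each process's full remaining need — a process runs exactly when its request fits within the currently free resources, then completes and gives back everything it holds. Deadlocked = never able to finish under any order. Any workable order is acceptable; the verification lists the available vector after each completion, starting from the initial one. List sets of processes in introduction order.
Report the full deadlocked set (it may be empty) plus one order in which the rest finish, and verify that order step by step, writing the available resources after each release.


The deadlocked set is P5, P4 and P6.
Key observation: after P3, P2 the pool peaks at (3, 4), and each blocked process is short somewhere: P5 on type-C units; P4 on type-C units, type-D units; P6 on type-D units.
One completion order for the rest: P3, P2. Step-by-step check:
  pool = (1, 1)
  P3 needs (1, 1) <= (1, 1) -> finishes; pool += (2, 1) = (3, 2)
  P2 needs (2, 2) <= (3, 2) -> finishes; pool += (0, 2) = (3, 4)
None of the blocked processes ever fits:
  P5 cannot run: need (4, 2) vs free (3, 4) (insufficient type-C units)
  P4 cannot run: need (4, 5) vs free (3, 4) (insufficient type-C units and type-D units)
  P6 cannot run: need (1, 5) vs free (3, 4) (insufficient type-D units)


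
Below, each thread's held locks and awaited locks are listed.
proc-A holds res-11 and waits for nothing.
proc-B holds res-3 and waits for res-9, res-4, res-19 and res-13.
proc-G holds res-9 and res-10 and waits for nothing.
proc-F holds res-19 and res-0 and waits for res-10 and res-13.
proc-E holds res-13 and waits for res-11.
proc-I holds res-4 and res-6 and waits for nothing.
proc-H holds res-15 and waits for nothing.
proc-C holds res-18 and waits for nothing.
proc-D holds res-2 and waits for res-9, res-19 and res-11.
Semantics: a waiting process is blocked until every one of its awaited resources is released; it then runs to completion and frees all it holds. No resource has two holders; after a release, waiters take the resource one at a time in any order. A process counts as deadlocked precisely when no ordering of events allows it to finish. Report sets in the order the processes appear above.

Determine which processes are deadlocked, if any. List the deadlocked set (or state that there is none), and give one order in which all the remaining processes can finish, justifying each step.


No process is deadlocked.
Key observation: the wait relation is loop-free; peeling off processes with no waits unwinds the whole state.
A valid finishing order for the others: proc-A, proc-C, proc-G, proc-E, proc-F, proc-I, proc-D, proc-B, proc-H.
Walking it through:
  proc-A waits on nothing -> runs at once and releases res-11
  proc-C waits on nothing -> runs at once and releases res-18
  proc-G waits on nothing -> runs at once and releases res-9 and res-10
  run proc-E (all its waits — res-11 — are resolved); releases res-13
  run proc-F (all its waits — res-10 and res-13 — are resolved); releases res-19 and res-0
  proc-I waits on nothing -> runs at once and releases res-4 and res-6
  run proc-D (all its waits — res-9, res-19 and res-11 — are resolved); releases res-2
  run proc-B (all its waits — res-9, res-4, res-19 and res-13 — are resolved); releases res-3
  proc-H waits on nothing -> runs at once and releases res-15


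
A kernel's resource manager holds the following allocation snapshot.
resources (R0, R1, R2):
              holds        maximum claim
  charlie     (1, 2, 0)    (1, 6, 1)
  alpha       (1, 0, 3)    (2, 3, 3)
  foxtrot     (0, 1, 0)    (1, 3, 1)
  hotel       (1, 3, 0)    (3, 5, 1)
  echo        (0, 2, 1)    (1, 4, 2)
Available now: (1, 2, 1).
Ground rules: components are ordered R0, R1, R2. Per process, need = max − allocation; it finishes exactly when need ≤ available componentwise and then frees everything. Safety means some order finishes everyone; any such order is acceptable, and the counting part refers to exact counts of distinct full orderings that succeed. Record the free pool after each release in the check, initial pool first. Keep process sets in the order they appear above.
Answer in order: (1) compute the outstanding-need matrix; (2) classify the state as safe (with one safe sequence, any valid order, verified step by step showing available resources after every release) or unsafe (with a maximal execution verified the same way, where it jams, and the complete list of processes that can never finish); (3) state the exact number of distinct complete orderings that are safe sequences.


(1) Need matrix, components ordered R0, R1, R2:
  charlie: (0, 4, 1)
  alpha: (1, 3, 0)
  foxtrot: (1, 2, 1)
  hotel: (2, 2, 1)
  echo: (1, 2, 1)
(2) SAFE — a valid safe sequence is echo, foxtrot, charlie, hotel, alpha.
Key observation: echo is the earliest step where a requested resource binds exactly: need (1, 2, 1), pool (1, 2, 1) at its turn.
Verifying each step:
  pool = (1, 2, 1)
  run echo (needs (1, 2, 1), free (1, 2, 1)); after release of (0, 2, 1) the pool is (1, 4, 2)
  run foxtrot (needs (1, 2, 1), free (1, 4, 2)); after release of (0, 1, 0) the pool is (1, 5, 2)
  run charlie (needs (0, 4, 1), free (1, 5, 2)); after release of (1, 2, 0) the pool is (2, 7, 2)
  run hotel (needs (2, 2, 1), free (2, 7, 2)); after release of (1, 3, 0) the pool is (3, 10, 2)
  run alpha (needs (1, 3, 0), free (3, 10, 2)); after release of (1, 0, 3) the pool is (4, 10, 5)
(3) Precisely 24 of the possible complete orderings are safe sequences.


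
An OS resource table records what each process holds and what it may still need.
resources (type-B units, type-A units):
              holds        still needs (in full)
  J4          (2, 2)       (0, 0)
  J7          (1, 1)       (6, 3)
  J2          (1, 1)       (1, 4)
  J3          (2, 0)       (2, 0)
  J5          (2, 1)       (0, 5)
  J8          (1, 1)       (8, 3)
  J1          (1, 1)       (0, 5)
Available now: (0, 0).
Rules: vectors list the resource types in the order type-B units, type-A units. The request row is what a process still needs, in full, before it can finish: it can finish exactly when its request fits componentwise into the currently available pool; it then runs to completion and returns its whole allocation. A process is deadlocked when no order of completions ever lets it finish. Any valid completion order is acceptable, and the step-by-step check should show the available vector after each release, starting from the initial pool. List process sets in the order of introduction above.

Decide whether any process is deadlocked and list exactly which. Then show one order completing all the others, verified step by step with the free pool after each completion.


The deadlocked set is J7, J2, J5, J8 and J1.
Key observation: after J4, J3 complete, (4, 2) is the best the pool ever gets, yet each leftover process wants more type-A units.
One completion order for the rest: J4, J3. Step-by-step check:
  pool = (0, 0)
  J4: need (0, 0) fits (0, 0); releases (2, 2), pool now (2, 2)
  J3: need (2, 0) fits (2, 2); releases (2, 0), pool now (4, 2)
None of the blocked processes ever fits:
  blocked: J7 wants (6, 3), pool (4, 2) — not enough type-B units and type-A units
  blocked: J2 wants (1, 4), pool (4, 2) — not enough type-A units
  blocked: J5 wants (0, 5), pool (4, 2) — not enough type-A units
  blocked: J8 wants (8, 3), pool (4, 2) — not enough type-B units and type-A units
  blocked: J1 wants (0, 5), pool (4, 2) — not enough type-A units


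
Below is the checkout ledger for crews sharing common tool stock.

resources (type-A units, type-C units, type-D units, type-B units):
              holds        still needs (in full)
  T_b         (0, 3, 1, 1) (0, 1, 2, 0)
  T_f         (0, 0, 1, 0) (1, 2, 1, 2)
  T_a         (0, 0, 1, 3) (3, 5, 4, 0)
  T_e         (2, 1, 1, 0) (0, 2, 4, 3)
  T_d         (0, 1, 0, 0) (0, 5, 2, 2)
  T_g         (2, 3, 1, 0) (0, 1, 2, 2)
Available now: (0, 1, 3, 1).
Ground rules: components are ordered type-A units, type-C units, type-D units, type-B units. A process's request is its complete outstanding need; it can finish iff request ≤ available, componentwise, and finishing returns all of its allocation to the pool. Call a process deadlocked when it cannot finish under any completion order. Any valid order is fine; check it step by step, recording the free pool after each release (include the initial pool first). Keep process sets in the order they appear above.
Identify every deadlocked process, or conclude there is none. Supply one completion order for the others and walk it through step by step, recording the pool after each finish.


Deadlocked: T_a and T_e.
Key observation: after T_b, T_g, T_d, T_f the pool peaks at (2, 8, 6, 2), and each blocked process is short somewhere: T_a on type-A units; T_e on type-B units.
One completion order for the rest: T_b, T_g, T_d, T_f. Step-by-step check:
  pool = (0, 1, 3, 1)
  run T_b (needs (0, 1, 2, 0), free (0, 1, 3, 1)); after release of (0, 3, 1, 1) the pool is (0, 4, 4, 2)
  run T_g (needs (0, 1, 2, 2), free (0, 4, 4, 2)); after release of (2, 3, 1, 0) the pool is (2, 7, 5, 2)
  run T_d (needs (0, 5, 2, 2), free (2, 7, 5, 2)); after release of (0, 1, 0, 0) the pool is (2, 8, 5, 2)
  run T_f (needs (1, 2, 1, 2), free (2, 8, 5, 2)); after release of (0, 0, 1, 0) the pool is (2, 8, 6, 2)
The blocked processes can never fit:
  T_a cannot run: need (3, 5, 4, 0) vs free (2, 8, 6, 2) (insufficient type-A units)
  T_e cannot run: need (0, 2, 4, 3) vs free (2, 8, 6, 2) (insufficient type-B units)


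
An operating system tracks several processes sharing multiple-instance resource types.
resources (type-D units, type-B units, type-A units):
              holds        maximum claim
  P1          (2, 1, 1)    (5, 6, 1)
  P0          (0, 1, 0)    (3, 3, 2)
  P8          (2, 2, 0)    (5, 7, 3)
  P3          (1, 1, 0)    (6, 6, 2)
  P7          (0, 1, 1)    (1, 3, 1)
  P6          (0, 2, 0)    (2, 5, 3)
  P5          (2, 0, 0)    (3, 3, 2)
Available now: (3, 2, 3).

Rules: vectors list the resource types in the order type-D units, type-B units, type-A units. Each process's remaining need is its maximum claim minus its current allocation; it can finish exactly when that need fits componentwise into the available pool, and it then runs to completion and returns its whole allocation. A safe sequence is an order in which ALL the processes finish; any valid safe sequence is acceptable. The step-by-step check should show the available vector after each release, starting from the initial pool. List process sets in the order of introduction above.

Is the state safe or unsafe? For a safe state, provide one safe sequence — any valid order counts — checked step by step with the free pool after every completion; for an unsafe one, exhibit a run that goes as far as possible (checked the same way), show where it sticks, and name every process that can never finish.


SAFE. One safe sequence: P7, P5, P6, P1, P0, P8, P3.
Key observation: P7 is the earliest step where a requested resource binds exactly: need (1, 2, 0), pool (3, 2, 3) at its turn.
Verifying each step:
  pool = (3, 2, 3)
  run P7 (needs (1, 2, 0), free (3, 2, 3)); after release of (0, 1, 1) the pool is (3, 3, 4)
  run P5 (needs (1, 3, 2), free (3, 3, 4)); after release of (2, 0, 0) the pool is (5, 3, 4)
  run P6 (needs (2, 3, 3), free (5, 3, 4)); after release of (0, 2, 0) the pool is (5, 5, 4)
  run P1 (needs (3, 5, 0), free (5, 5, 4)); after release of (2, 1, 1) the pool is (7, 6, 5)
  run P0 (needs (3, 2, 2), free (7, 6, 5)); after release of (0, 1, 0) the pool is (7, 7, 5)
  run P8 (needs (3, 5, 3), free (7, 7, 5)); after release of (2, 2, 0) the pool is (9, 9, 5)
  run P3 (needs (5, 5, 2), free (9, 9, 5)); after release of (1, 1, 0) the pool is (10, 10, 5)


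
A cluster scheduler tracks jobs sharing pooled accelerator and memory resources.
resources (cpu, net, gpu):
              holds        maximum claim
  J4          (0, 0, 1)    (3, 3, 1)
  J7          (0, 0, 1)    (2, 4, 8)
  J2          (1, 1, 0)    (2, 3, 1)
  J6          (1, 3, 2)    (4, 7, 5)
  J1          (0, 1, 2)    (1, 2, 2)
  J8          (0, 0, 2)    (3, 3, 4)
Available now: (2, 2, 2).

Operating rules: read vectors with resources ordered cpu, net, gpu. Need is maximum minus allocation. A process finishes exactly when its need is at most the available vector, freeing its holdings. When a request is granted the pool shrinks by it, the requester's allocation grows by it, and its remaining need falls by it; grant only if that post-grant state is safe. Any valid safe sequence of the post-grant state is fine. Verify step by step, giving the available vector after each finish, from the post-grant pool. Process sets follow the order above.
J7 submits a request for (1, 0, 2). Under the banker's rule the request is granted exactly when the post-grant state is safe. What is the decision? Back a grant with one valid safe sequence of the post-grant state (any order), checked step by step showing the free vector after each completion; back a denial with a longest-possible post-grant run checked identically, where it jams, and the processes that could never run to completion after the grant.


DENY. Granting would leave the state unsafe.
Key observation: after J1, J2 the pool peaks at (2, 4, 2), and each blocked process is short somewhere: J4 on cpu; J7 on gpu; J6 on cpu, gpu; J8 on cpu.
On the post-grant state, J1, J2 is a maximal run — nothing extends it. Walking it through:
  pool = (1, 2, 0)
  run J1 (needs (1, 1, 0), free (1, 2, 0)); after release of (0, 1, 2) the pool is (1, 3, 2)
  run J2 (needs (1, 2, 1), free (1, 3, 2)); after release of (1, 1, 0) the pool is (2, 4, 2)
  blocked: J4 wants (3, 3, 0), pool (2, 4, 2) — not enough cpu
  blocked: J7 wants (1, 4, 5), pool (2, 4, 2) — not enough gpu
  blocked: J6 wants (3, 4, 3), pool (2, 4, 2) — not enough cpu and gpu
  blocked: J8 wants (3, 3, 2), pool (2, 4, 2) — not enough cpu
Processes that could never finish after the grant: J4, J7, J6 and J8.


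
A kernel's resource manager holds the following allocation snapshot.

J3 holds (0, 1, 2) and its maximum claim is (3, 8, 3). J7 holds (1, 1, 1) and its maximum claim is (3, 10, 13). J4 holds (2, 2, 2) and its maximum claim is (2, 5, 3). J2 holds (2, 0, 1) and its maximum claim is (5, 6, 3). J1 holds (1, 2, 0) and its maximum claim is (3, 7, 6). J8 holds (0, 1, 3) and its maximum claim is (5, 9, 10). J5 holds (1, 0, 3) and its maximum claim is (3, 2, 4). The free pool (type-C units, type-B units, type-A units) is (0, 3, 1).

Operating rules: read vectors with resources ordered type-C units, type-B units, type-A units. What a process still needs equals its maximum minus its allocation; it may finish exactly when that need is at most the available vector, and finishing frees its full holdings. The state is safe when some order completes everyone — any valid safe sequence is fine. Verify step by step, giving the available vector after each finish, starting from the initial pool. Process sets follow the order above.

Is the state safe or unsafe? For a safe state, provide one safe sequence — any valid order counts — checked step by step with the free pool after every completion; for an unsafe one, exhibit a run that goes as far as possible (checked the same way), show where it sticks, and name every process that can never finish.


The state is SAFE; one workable sequence: J4, J5, J1, J3, J2, J8, J7.
Key observation: J4 marks the first exact bind of the order: its need (0, 3, 1) fits the free (0, 3, 1) with zero slack on a requested resource.
Walking it through:
  pool = (0, 3, 1)
  run J4 (needs (0, 3, 1), free (0, 3, 1)); after release of (2, 2, 2) the pool is (2, 5, 3)
  run J5 (needs (2, 2, 1), free (2, 5, 3)); after release of (1, 0, 3) the pool is (3, 5, 6)
  run J1 (needs (2, 5, 6), free (3, 5, 6)); after release of (1, 2, 0) the pool is (4, 7, 6)
  run J3 (needs (3, 7, 1), free (4, 7, 6)); after release of (0, 1, 2) the pool is (4, 8, 8)
  run J2 (needs (3, 6, 2), free (4, 8, 8)); after release of (2, 0, 1) the pool is (6, 8, 9)
  run J8 (needs (5, 8, 7), free (6, 8, 9)); after release of (0, 1, 3) the pool is (6, 9, 12)
  run J7 (needs (2, 9, 12), free (6, 9, 12)); after release of (1, 1, 1) the pool is (7, 10, 13)


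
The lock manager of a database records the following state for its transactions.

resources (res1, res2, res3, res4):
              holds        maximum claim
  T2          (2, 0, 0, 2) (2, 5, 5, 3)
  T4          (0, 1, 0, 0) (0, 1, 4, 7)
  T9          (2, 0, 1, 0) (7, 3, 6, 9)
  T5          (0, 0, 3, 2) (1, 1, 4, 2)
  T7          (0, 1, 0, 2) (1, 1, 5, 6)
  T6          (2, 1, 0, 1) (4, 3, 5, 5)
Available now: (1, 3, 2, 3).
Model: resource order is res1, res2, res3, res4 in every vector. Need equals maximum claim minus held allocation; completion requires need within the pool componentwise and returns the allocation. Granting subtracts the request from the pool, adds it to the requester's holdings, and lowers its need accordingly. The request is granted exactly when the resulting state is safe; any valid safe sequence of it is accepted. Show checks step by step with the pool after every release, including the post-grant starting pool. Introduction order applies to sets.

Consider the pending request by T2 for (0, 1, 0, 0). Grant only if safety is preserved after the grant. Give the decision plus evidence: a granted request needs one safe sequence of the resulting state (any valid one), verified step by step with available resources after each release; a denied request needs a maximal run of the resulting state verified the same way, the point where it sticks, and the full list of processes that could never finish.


GRANT — the state after the grant stays safe, e.g. via T5, T7, T4, T2, T6, T9.
Key observation: granting shrinks the pool to (1, 2, 2, 3), yet T5 still fits and the chain goes through.
Check on the post-grant state, step by step:
  pool = (1, 2, 2, 3)
  run T5 (needs (1, 1, 1, 0), free (1, 2, 2, 3)); after release of (0, 0, 3, 2) the pool is (1, 2, 5, 5)
  run T7 (needs (1, 0, 5, 4), free (1, 2, 5, 5)); after release of (0, 1, 0, 2) the pool is (1, 3, 5, 7)
  run T4 (needs (0, 0, 4, 7), free (1, 3, 5, 7)); after release of (0, 1, 0, 0) the pool is (1, 4, 5, 7)
  run T2 (needs (0, 4, 5, 1), free (1, 4, 5, 7)); after release of (2, 1, 0, 2) the pool is (3, 5, 5, 9)
  run T6 (needs (2, 2, 5, 4), free (3, 5, 5, 9)); after release of (2, 1, 0, 1) the pool is (5, 6, 5, 10)
  run T9 (needs (5, 3, 5, 9), free (5, 6, 5, 10)); after release of (2, 0, 1, 0) the pool is (7, 6, 6, 10)


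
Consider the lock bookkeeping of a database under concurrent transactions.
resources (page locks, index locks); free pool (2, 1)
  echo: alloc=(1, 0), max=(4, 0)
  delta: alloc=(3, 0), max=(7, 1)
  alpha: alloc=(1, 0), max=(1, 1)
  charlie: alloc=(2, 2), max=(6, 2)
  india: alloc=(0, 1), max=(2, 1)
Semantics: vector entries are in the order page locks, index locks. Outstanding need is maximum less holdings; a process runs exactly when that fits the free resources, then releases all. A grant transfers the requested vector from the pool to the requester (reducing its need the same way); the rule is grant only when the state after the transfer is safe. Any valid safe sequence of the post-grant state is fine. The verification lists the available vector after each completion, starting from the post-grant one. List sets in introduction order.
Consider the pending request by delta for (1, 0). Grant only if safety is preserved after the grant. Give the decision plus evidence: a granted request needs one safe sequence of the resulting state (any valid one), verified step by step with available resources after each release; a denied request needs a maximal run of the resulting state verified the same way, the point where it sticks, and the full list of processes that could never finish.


DENY — the pretend-granted state is unsafe.
Key observation: after alpha, india complete, (2, 2) is the best the pool ever gets, yet each leftover process wants more page locks.
After a pretend grant, a maximal execution: alpha, india — then nothing else fits. Verifying each step:
  pool = (1, 1)
  run alpha (needs (0, 1), free (1, 1)); after release of (1, 0) the pool is (2, 1)
  run india (needs (2, 0), free (2, 1)); after release of (0, 1) the pool is (2, 2)
  blocked: echo wants (3, 0), pool (2, 2) — not enough page locks
  blocked: delta wants (3, 1), pool (2, 2) — not enough page locks
  blocked: charlie wants (4, 0), pool (2, 2) — not enough page locks
Post-grant, the permanently blocked set is echo, delta and charlie.


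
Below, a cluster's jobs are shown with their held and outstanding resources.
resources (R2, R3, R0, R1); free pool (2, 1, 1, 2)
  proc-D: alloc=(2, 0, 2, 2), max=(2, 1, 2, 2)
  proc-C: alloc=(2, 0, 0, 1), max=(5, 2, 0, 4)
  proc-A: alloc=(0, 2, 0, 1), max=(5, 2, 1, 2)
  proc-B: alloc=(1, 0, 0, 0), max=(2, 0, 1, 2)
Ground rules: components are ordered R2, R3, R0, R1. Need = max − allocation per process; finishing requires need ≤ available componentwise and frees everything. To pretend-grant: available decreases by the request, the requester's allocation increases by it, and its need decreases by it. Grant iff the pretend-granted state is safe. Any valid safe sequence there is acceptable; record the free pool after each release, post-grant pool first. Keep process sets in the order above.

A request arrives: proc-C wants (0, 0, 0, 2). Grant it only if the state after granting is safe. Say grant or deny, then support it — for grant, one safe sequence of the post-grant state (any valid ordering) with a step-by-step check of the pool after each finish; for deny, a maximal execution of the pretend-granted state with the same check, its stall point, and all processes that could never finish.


GRANT — the state after the grant stays safe, e.g. via proc-D, proc-B, proc-A, proc-C.
Key observation: the grant leaves (2, 1, 1, 0) free — enough for proc-D, whose release restarts the cascade.
Verifying the post-grant state step by step:
  pool = (2, 1, 1, 0)
  proc-D: need (0, 1, 0, 0) fits (2, 1, 1, 0); releases (2, 0, 2, 2), pool now (4, 1, 3, 2)
  proc-B: need (1, 0, 1, 2) fits (4, 1, 3, 2); releases (1, 0, 0, 0), pool now (5, 1, 3, 2)
  proc-A: need (5, 0, 1, 1) fits (5, 1, 3, 2); releases (0, 2, 0, 1), pool now (5, 3, 3, 3)
  proc-C: need (3, 2, 0, 1) fits (5, 3, 3, 3); releases (2, 0, 0, 3), pool now (7, 3, 3, 6)


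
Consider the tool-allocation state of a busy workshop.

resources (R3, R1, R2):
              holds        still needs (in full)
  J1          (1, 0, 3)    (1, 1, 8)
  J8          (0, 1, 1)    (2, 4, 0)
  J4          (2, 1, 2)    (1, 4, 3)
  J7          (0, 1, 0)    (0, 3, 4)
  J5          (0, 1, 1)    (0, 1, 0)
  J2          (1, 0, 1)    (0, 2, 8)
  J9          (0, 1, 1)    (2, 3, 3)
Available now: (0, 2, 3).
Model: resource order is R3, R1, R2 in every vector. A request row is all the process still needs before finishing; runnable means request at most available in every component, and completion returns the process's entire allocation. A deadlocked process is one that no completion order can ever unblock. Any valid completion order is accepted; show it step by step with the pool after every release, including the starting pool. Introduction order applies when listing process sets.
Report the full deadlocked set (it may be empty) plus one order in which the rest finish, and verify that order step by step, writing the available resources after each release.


Deadlocked: J1, J8, J4, J2 and J9.
Key observation: after J5, J7 the pool peaks at (0, 4, 4), and each blocked process is short somewhere: J1 on R3, R2; J8 on R3; J4 on R3; J2 on R2; J9 on R3.
One completion order for the rest: J5, J7. Check, step by step:
  pool = (0, 2, 3)
  J5 needs (0, 1, 0) <= (0, 2, 3) -> finishes; pool += (0, 1, 1) = (0, 3, 4)
  J7 needs (0, 3, 4) <= (0, 3, 4) -> finishes; pool += (0, 1, 0) = (0, 4, 4)
None of the blocked processes ever fits:
  J1 cannot run: need (1, 1, 8) vs free (0, 4, 4) (insufficient R3 and R2)
  J8 cannot run: need (2, 4, 0) vs free (0, 4, 4) (insufficient R3)
  J4 cannot run: need (1, 4, 3) vs free (0, 4, 4) (insufficient R3)
  J2 cannot run: need (0, 2, 8) vs free (0, 4, 4) (insufficient R2)
  J9 cannot run: need (2, 3, 3) vs free (0, 4, 4) (insufficient R3)
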